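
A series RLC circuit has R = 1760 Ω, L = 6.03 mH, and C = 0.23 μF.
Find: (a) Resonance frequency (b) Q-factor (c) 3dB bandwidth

Step 1 — Resonance: ω₀ = 1/√(LC) = 1/√(0.00603·2.3e-07) = 2.685e+04 rad/s.
Step 2 — f₀ = ω₀/(2π) = 4274 Hz.
Step 3 — Series Q: Q = ω₀L/R = 2.685e+04·0.00603/1760 = 0.092.
Step 4 — Bandwidth: Δω = ω₀/Q = 2.919e+05 rad/s; BW = Δω/(2π) = 4.645e+04 Hz.

(a) f₀ = 4274 Hz  (b) Q = 0.092  (c) BW = 4.645e+04 Hz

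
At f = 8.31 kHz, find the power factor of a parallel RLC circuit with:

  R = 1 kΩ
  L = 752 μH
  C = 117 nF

Step 1 — Angular frequency: ω = 2π·f = 2π·8310 = 5.221e+04 rad/s.
Step 2 — Component impedances:
  R: Z = R = 1000 Ω
  L: Z = jωL = j·5.221e+04·0.000752 = 0 + j39.26 Ω
  C: Z = 1/(jωC) = -j/(ω·C) = 0 - j163.7 Ω
Step 3 — Parallel combination: 1/Z_total = 1/R + 1/L + 1/C; Z_total = 2.661 + j51.52 Ω = 51.59∠87.0° Ω.
Step 4 — Power factor: PF = cos(φ) = Re(Z)/|Z| = 2.6611/51.586 = 0.05159.
Step 5 — Type: Im(Z) = 51.52 ⇒ lagging (phase φ = 87.0°).

PF = 0.05159 (lagging, φ = 87.0°)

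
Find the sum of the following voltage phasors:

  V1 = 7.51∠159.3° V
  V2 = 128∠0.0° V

Step 1 — Convert each phasor to rectangular form:
  V1 = 7.51·(cos(159.3°) + j·sin(159.3°)) = -7.025 + j2.655 V
  V2 = 128·(cos(0.0°) + j·sin(0.0°)) = 128 V
Step 2 — Sum components: V_total = 121 + j2.655 V.
Step 3 — Convert to polar: |V_total| = 121 V, ∠V_total = 1.3°.

V_total = 121∠1.3° V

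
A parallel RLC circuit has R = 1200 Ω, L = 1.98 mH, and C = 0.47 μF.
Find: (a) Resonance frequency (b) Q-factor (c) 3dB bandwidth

Step 1 — Resonance: ω₀ = 1/√(LC) = 1/√(0.00198·4.7e-07) = 3.278e+04 rad/s.
Step 2 — f₀ = ω₀/(2π) = 5217 Hz.
Step 3 — Parallel Q: Q = R/(ω₀L) = 1200/(3.278e+04·0.00198) = 18.49.
Step 4 — Bandwidth: Δω = ω₀/Q = 1773 rad/s; BW = Δω/(2π) = 282.2 Hz.

(a) f₀ = 5217 Hz  (b) Q = 18.49  (c) BW = 282.2 Hz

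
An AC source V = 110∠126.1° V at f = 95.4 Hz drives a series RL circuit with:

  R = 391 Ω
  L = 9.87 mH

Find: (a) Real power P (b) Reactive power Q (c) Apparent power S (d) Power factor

Step 1 — Angular frequency: ω = 2π·f = 2π·95.4 = 599.4 rad/s.
Step 2 — Component impedances:
  R: Z = R = 391 Ω
  L: Z = jωL = j·599.4·0.00987 = 0 + j5.916 Ω
Step 3 — Series combination: Z_total = R + L = 391 + j5.916 Ω = 391∠0.9° Ω.
Step 4 — Source phasor: V = 110∠126.1° V = -64.81 + j88.88 V.
Step 5 — Current: I = V / Z = -0.1623 + j0.2298 A = 0.2813∠125.2° A.
Step 6 — Complex power: S = V·I* = 30.94 + j0.4681 VA.
Step 7 — Real power: P = Re(S) = 30.94 W.
Step 8 — Reactive power: Q = Im(S) = 0.4681 VAR.
Step 9 — Apparent power: |S| = 30.94 VA.
Step 10 — Power factor: PF = P/|S| = 0.9999 (lagging).

(a) P = 30.94 W  (b) Q = 0.4681 VAR  (c) S = 30.94 VA  (d) PF = 0.9999 (lagging)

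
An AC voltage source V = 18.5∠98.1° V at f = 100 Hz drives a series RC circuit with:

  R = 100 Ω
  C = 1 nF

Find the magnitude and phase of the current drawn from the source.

Step 1 — Angular frequency: ω = 2π·f = 2π·100 = 628.3 rad/s.
Step 2 — Component impedances:
  R: Z = R = 100 Ω
  C: Z = 1/(jωC) = -j/(ω·C) = 0 - j1.592e+06 Ω
Step 3 — Series combination: Z_total = R + C = 100 - j1.592e+06 Ω = 1.592e+06∠-90.0° Ω.
Step 4 — Source phasor: V = 18.5∠98.1° V = -2.607 + j18.32 V.
Step 5 — Ohm's law: I = V / Z_total = (-2.607 + j18.32) / (100 - j1.592e+06) = -1.151e-05 - j1.637e-06 A.
Step 6 — Convert to polar: |I| = 1.162e-05 A, ∠I = -171.9°.

I = 1.162e-05∠-171.9° A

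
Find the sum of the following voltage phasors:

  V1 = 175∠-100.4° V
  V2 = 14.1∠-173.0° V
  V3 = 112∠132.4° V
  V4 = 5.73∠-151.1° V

Step 1 — Convert each phasor to rectangular form:
  V1 = 175·(cos(-100.4°) + j·sin(-100.4°)) = -31.59 - j172.1 V
  V2 = 14.1·(cos(-173.0°) + j·sin(-173.0°)) = -13.99 - j1.718 V
  V3 = 112·(cos(132.4°) + j·sin(132.4°)) = -75.52 + j82.71 V
  V4 = 5.73·(cos(-151.1°) + j·sin(-151.1°)) = -5.016 - j2.769 V
Step 2 — Sum components: V_total = -126.1 - j93.91 V.
Step 3 — Convert to polar: |V_total| = 157.2 V, ∠V_total = -143.3°.

V_total = 157.2∠-143.3° V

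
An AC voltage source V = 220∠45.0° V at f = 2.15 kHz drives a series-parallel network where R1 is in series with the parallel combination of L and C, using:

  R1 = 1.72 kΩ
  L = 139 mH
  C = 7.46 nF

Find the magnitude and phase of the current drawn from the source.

Step 1 — Angular frequency: ω = 2π·f = 2π·2150 = 1.351e+04 rad/s.
Step 2 — Component impedances:
  R1: Z = R = 1720 Ω
  L: Z = jωL = j·1.351e+04·0.139 = 0 + j1878 Ω
  C: Z = 1/(jωC) = -j/(ω·C) = 0 - j9923 Ω
Step 3 — Parallel branch: L || C = 1/(1/L + 1/C) = 0 + j2316 Ω.
Step 4 — Series with R1: Z_total = R1 + (L || C) = 1720 + j2316 Ω = 2885∠53.4° Ω.
Step 5 — Source phasor: V = 220∠45.0° V = 155.6 + j155.6 V.
Step 6 — Ohm's law: I = V / Z_total = (155.6 + j155.6) / (1720 + j2316) = 0.07544 - j0.01114 A.
Step 7 — Convert to polar: |I| = 0.07626 A, ∠I = -8.4°.

I = 0.07626∠-8.4° A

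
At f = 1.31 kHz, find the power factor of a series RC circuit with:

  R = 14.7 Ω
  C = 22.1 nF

Step 1 — Angular frequency: ω = 2π·f = 2π·1310 = 8231 rad/s.
Step 2 — Component impedances:
  R: Z = R = 14.7 Ω
  C: Z = 1/(jωC) = -j/(ω·C) = 0 - j5497 Ω
Step 3 — Series combination: Z_total = R + C = 14.7 - j5497 Ω = 5497∠-89.8° Ω.
Step 4 — Power factor: PF = cos(φ) = Re(Z)/|Z| = 14.7/5497 = 0.002674.
Step 5 — Type: Im(Z) = -5497 ⇒ leading (phase φ = -89.8°).

PF = 0.002674 (leading, φ = -89.8°)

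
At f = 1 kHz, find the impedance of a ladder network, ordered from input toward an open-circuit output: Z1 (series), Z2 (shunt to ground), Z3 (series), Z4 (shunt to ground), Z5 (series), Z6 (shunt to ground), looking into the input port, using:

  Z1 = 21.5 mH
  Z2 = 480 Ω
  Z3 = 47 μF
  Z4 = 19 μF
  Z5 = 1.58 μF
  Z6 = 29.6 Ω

Step 1 — Angular frequency: ω = 2π·f = 2π·1000 = 6283 rad/s.
Step 2 — Component impedances:
  Z1: Z = jωL = j·6283·0.0215 = 0 + j135.1 Ω
  Z2: Z = R = 480 Ω
  Z3: Z = 1/(jωC) = -j/(ω·C) = 0 - j3.386 Ω
  Z4: Z = 1/(jωC) = -j/(ω·C) = 0 - j8.377 Ω
  Z5: Z = 1/(jωC) = -j/(ω·C) = 0 - j100.7 Ω
  Z6: Z = R = 29.6 Ω
Step 3 — Ladder network (open output): work backward from the far end, alternating series and parallel combinations. Z_in = 0.4217 + j123.9 Ω = 123.9∠89.8° Ω.

Z = 0.4217 + j123.9 Ω = 123.9∠89.8° Ω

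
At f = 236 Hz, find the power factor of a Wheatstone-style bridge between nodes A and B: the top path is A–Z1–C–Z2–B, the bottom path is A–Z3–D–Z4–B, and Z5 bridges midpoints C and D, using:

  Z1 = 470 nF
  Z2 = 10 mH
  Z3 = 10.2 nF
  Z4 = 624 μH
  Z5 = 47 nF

Step 1 — Angular frequency: ω = 2π·f = 2π·236 = 1483 rad/s.
Step 2 — Component impedances:
  Z1: Z = 1/(jωC) = -j/(ω·C) = 0 - j1435 Ω
  Z2: Z = jωL = j·1483·0.01 = 0 + j14.83 Ω
  Z3: Z = 1/(jωC) = -j/(ω·C) = 0 - j6.612e+04 Ω
  Z4: Z = jωL = j·1483·0.000624 = 0 + j0.9253 Ω
  Z5: Z = 1/(jωC) = -j/(ω·C) = 0 - j1.435e+04 Ω
Step 3 — Bridge requires nodal analysis (the Z5 bridge couples midpoints C and D, so the two paths cannot be reduced to a simple series/parallel combination). Setting node B to ground and injecting 1 A at node A, the 3-node admittance system at A, C, D solves to V_A = Z_AB = 0 - j1390 Ω = 1390∠-90.0° Ω.
Step 4 — Power factor: PF = cos(φ) = Re(Z)/|Z| = 0/1390 = 0.
Step 5 — Type: Im(Z) = -1390 ⇒ leading (phase φ = -90.0°).

PF = 0 (leading, φ = -90.0°)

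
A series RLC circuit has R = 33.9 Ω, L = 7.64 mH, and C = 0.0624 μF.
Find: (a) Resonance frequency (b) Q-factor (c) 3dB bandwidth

Step 1 — Resonance condition Im(Z)=0 gives ω₀ = 1/√(LC).
Step 2 — ω₀ = 1/√(0.00764·6.24e-08) = 4.58e+04 rad/s.
Step 3 — f₀ = ω₀/(2π) = 7289 Hz.
Step 4 — Series Q: Q = ω₀L/R = 4.58e+04·0.00764/33.9 = 10.32.
Step 5 — 3dB bandwidth: Δω = ω₀/Q = 4437 rad/s; BW = Δω/(2π) = 706.2 Hz.

(a) f₀ = 7289 Hz  (b) Q = 10.32  (c) BW = 706.2 Hz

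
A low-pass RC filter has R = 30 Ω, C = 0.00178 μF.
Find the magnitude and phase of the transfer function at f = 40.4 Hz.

Step 1 — Angular frequency: ω = 2π·40.4 = 253.8 rad/s.
Step 2 — Transfer function: H(jω) = 1/(1 + jωRC).
Step 3 — Denominator: 1 + jωRC = 1 + j·253.8·30·1.78e-09 = 1 + j1.356e-05.
Step 4 — H = 1 - j1.356e-05.
Step 5 — Magnitude: |H| = 1 (-0.0 dB); phase: φ = -0.0°.

|H| = 1 (-0.0 dB), φ = -0.0°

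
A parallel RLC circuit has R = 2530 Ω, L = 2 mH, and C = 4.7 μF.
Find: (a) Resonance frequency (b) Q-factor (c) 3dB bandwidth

Step 1 — Resonance: ω₀ = 1/√(LC) = 1/√(0.002·4.7e-06) = 1.031e+04 rad/s.
Step 2 — f₀ = ω₀/(2π) = 1642 Hz.
Step 3 — Parallel Q: Q = R/(ω₀L) = 2530/(1.031e+04·0.002) = 122.6.
Step 4 — Bandwidth: Δω = ω₀/Q = 84.1 rad/s; BW = Δω/(2π) = 13.38 Hz.

(a) f₀ = 1642 Hz  (b) Q = 122.6  (c) BW = 13.38 Hz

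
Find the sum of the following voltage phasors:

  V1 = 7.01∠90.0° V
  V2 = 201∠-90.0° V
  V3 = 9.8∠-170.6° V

Step 1 — Convert each phasor to rectangular form:
  V1 = 7.01·(cos(90.0°) + j·sin(90.0°)) = 0 + j7.01 V
  V2 = 201·(cos(-90.0°) + j·sin(-90.0°)) = 0 - j201 V
  V3 = 9.8·(cos(-170.6°) + j·sin(-170.6°)) = -9.668 - j1.601 V
Step 2 — Sum components: V_total = -9.668 - j195.6 V.
Step 3 — Convert to polar: |V_total| = 195.8 V, ∠V_total = -92.8°.

V_total = 195.8∠-92.8° V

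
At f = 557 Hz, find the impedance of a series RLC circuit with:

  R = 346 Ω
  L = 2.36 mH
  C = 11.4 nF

Step 1 — Angular frequency: ω = 2π·f = 2π·557 = 3500 rad/s.
Step 2 — Component impedances:
  R: Z = R = 346 Ω
  L: Z = jωL = j·3500·0.00236 = 0 + j8.259 Ω
  C: Z = 1/(jωC) = -j/(ω·C) = 0 - j2.506e+04 Ω
Step 3 — Series combination: Z_total = R + L + C = 346 - j2.506e+04 Ω = 2.506e+04∠-89.2° Ω.

Z = 346 - j2.506e+04 Ω = 2.506e+04∠-89.2° Ω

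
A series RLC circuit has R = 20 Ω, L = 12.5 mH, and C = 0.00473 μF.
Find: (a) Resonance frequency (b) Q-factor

Step 1 — Resonance condition Im(Z)=0 gives ω₀ = 1/√(LC).
Step 2 — ω₀ = 1/√(0.0125·4.73e-09) = 1.301e+05 rad/s.
Step 3 — f₀ = ω₀/(2π) = 2.07e+04 Hz.
Step 4 — Series Q: Q = ω₀L/R = 1.301e+05·0.0125/20 = 81.28.

(a) f₀ = 2.07e+04 Hz  (b) Q = 81.28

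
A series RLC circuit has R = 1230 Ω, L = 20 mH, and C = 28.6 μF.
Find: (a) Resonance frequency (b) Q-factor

Step 1 — Resonance condition Im(Z)=0 gives ω₀ = 1/√(LC).
Step 2 — ω₀ = 1/√(0.02·2.86e-05) = 1322 rad/s.
Step 3 — f₀ = ω₀/(2π) = 210.4 Hz.
Step 4 — Series Q: Q = ω₀L/R = 1322·0.02/1230 = 0.0215.

(a) f₀ = 210.4 Hz  (b) Q = 0.0215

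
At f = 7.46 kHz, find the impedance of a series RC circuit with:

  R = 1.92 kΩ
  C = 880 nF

Step 1 — Angular frequency: ω = 2π·f = 2π·7460 = 4.687e+04 rad/s.
Step 2 — Component impedances:
  R: Z = R = 1920 Ω
  C: Z = 1/(jωC) = -j/(ω·C) = 0 - j24.24 Ω
Step 3 — Series combination: Z_total = R + C = 1920 - j24.24 Ω = 1920∠-0.7° Ω.

Z = 1920 - j24.24 Ω = 1920∠-0.7° Ω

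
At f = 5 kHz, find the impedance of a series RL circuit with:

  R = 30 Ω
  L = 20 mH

Step 1 — Angular frequency: ω = 2π·f = 2π·5000 = 3.142e+04 rad/s.
Step 2 — Component impedances:
  R: Z = R = 30 Ω
  L: Z = jωL = j·3.142e+04·0.02 = 0 + j628.3 Ω
Step 3 — Series combination: Z_total = R + L = 30 + j628.3 Ω = 629∠87.3° Ω.

Z = 30 + j628.3 Ω = 629∠87.3° Ω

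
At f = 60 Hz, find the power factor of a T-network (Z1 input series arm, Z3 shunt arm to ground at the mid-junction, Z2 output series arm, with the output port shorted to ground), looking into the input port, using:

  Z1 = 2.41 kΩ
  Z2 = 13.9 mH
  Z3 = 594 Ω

Step 1 — Angular frequency: ω = 2π·f = 2π·60 = 377 rad/s.
Step 2 — Component impedances:
  Z1: Z = R = 2410 Ω
  Z2: Z = jωL = j·377·0.0139 = 0 + j5.24 Ω
  Z3: Z = R = 594 Ω
Step 3 — With the output port shorted to ground, the output series arm Z2 runs from the junction to ground; the shunt arm Z3 also runs from the junction to ground. They appear in parallel: Z3 || Z2 = 0.04622 + j5.24 Ω.
Step 4 — Series with input arm Z1: Z_in = Z1 + (Z3 || Z2) = 2410 + j5.24 Ω = 2410∠0.1° Ω.
Step 5 — Power factor: PF = cos(φ) = Re(Z)/|Z| = 2410/2410 = 1.
Step 6 — Type: Im(Z) = 5.24 ⇒ lagging (phase φ = 0.1°).

PF = 1 (lagging, φ = 0.1°)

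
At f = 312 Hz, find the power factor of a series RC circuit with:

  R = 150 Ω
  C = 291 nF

Step 1 — Angular frequency: ω = 2π·f = 2π·312 = 1960 rad/s.
Step 2 — Component impedances:
  R: Z = R = 150 Ω
  C: Z = 1/(jωC) = -j/(ω·C) = 0 - j1753 Ω
Step 3 — Series combination: Z_total = R + C = 150 - j1753 Ω = 1759∠-85.1° Ω.
Step 4 — Power factor: PF = cos(φ) = Re(Z)/|Z| = 150/1759.4 = 0.08526.
Step 5 — Type: Im(Z) = -1753 ⇒ leading (phase φ = -85.1°).

PF = 0.08526 (leading, φ = -85.1°)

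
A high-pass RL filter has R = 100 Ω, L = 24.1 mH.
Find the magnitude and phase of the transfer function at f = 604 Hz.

Step 1 — Angular frequency: ω = 2π·604 = 3795 rad/s.
Step 2 — Transfer function: H(jω) = jωL/(R + jωL).
Step 3 — Numerator jωL = j·91.46; denominator R + jωL = 100 + j91.46.
Step 4 — H = 0.4555 + j0.498.
Step 5 — Magnitude: |H| = 0.6749 (-3.4 dB); phase: φ = 47.6°.

|H| = 0.6749 (-3.4 dB), φ = 47.6°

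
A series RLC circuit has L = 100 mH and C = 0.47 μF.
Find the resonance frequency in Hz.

Step 1 — Resonance condition Im(Z)=0 gives ω₀ = 1/√(LC).
Step 2 — ω₀ = 1/√(0.1·4.7e-07) = 4613 rad/s.
Step 3 — f₀ = ω₀/(2π) = 734.1 Hz.

f₀ = 734.1 Hz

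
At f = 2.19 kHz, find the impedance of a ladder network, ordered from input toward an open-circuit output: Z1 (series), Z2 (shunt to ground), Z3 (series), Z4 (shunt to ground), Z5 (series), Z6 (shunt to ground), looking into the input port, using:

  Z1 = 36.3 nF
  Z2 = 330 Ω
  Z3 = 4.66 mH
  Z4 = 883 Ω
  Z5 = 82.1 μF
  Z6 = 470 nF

Step 1 — Angular frequency: ω = 2π·f = 2π·2190 = 1.376e+04 rad/s.
Step 2 — Component impedances:
  Z1: Z = 1/(jωC) = -j/(ω·C) = 0 - j2002 Ω
  Z2: Z = R = 330 Ω
  Z3: Z = jωL = j·1.376e+04·0.00466 = 0 + j64.12 Ω
  Z4: Z = R = 883 Ω
  Z5: Z = 1/(jωC) = -j/(ω·C) = 0 - j0.8852 Ω
  Z6: Z = 1/(jωC) = -j/(ω·C) = 0 - j154.6 Ω
Step 3 — Ladder network (open output): work backward from the far end, alternating series and parallel combinations. Z_in = 41.64 - j2072 Ω = 2073∠-88.8° Ω.

Z = 41.64 - j2072 Ω = 2073∠-88.8° Ω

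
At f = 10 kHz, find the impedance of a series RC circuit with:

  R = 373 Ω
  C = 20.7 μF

Step 1 — Angular frequency: ω = 2π·f = 2π·1e+04 = 6.283e+04 rad/s.
Step 2 — Component impedances:
  R: Z = R = 373 Ω
  C: Z = 1/(jωC) = -j/(ω·C) = 0 - j0.7689 Ω
Step 3 — Series combination: Z_total = R + C = 373 - j0.7689 Ω = 373∠-0.1° Ω.

Z = 373 - j0.7689 Ω = 373∠-0.1° Ω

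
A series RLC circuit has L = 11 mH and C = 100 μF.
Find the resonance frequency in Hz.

Step 1 — Resonance condition Im(Z)=0 gives ω₀ = 1/√(LC).
Step 2 — ω₀ = 1/√(0.011·0.0001) = 953.5 rad/s.
Step 3 — f₀ = ω₀/(2π) = 151.7 Hz.

f₀ = 151.7 Hz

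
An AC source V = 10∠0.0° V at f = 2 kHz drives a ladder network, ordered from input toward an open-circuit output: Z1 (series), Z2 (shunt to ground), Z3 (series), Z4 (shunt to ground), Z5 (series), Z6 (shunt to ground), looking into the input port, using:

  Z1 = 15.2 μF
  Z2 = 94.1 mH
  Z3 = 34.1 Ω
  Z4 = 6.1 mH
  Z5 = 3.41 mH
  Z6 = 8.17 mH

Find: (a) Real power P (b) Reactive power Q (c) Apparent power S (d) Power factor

Step 1 — Angular frequency: ω = 2π·f = 2π·2000 = 1.257e+04 rad/s.
Step 2 — Component impedances:
  Z1: Z = 1/(jωC) = -j/(ω·C) = 0 - j5.235 Ω
  Z2: Z = jωL = j·1.257e+04·0.0941 = 0 + j1182 Ω
  Z3: Z = R = 34.1 Ω
  Z4: Z = jωL = j·1.257e+04·0.0061 = 0 + j76.65 Ω
  Z5: Z = jωL = j·1.257e+04·0.00341 = 0 + j42.85 Ω
  Z6: Z = jωL = j·1.257e+04·0.00817 = 0 + j102.7 Ω
Step 3 — Ladder network (open output): work backward from the far end, alternating series and parallel combinations. Z_in = 31.35 + j43.79 Ω = 53.86∠54.4° Ω.
Step 4 — Source phasor: V = 10∠0.0° V = 10 V.
Step 5 — Current: I = V / Z = 0.1081 - j0.151 A = 0.1857∠-54.4° A.
Step 6 — Complex power: S = V·I* = 1.081 + j1.51 VA.
Step 7 — Real power: P = Re(S) = 1.081 W.
Step 8 — Reactive power: Q = Im(S) = 1.51 VAR.
Step 9 — Apparent power: |S| = 1.857 VA.
Step 10 — Power factor: PF = P/|S| = 0.5821 (lagging).

(a) P = 1.081 W  (b) Q = 1.51 VAR  (c) S = 1.857 VA  (d) PF = 0.5821 (lagging)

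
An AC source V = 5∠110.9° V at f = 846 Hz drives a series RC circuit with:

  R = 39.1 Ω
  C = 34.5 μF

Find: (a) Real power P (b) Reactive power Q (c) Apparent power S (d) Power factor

Step 1 — Angular frequency: ω = 2π·f = 2π·846 = 5316 rad/s.
Step 2 — Component impedances:
  R: Z = R = 39.1 Ω
  C: Z = 1/(jωC) = -j/(ω·C) = 0 - j5.453 Ω
Step 3 — Series combination: Z_total = R + C = 39.1 - j5.453 Ω = 39.48∠-7.9° Ω.
Step 4 — Source phasor: V = 5∠110.9° V = -1.784 + j4.671 V.
Step 5 — Current: I = V / Z = -0.06109 + j0.1109 A = 0.1267∠118.8° A.
Step 6 — Complex power: S = V·I* = 0.6272 - j0.08747 VA.
Step 7 — Real power: P = Re(S) = 0.6272 W.
Step 8 — Reactive power: Q = Im(S) = -0.08747 VAR.
Step 9 — Apparent power: |S| = 0.6333 VA.
Step 10 — Power factor: PF = P/|S| = 0.9904 (leading).

(a) P = 0.6272 W  (b) Q = -0.08747 VAR  (c) S = 0.6333 VA  (d) PF = 0.9904 (leading)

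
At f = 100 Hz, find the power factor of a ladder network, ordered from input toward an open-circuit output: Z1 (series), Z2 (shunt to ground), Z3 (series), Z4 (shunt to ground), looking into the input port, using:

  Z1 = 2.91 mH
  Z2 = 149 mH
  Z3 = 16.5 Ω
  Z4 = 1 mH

Step 1 — Angular frequency: ω = 2π·f = 2π·100 = 628.3 rad/s.
Step 2 — Component impedances:
  Z1: Z = jωL = j·628.3·0.00291 = 0 + j1.828 Ω
  Z2: Z = jωL = j·628.3·0.149 = 0 + j93.62 Ω
  Z3: Z = R = 16.5 Ω
  Z4: Z = jωL = j·628.3·0.001 = 0 + j0.6283 Ω
Step 3 — Ladder network (open output): work backward from the far end, alternating series and parallel combinations. Z_in = 15.8 + j5.218 Ω = 16.64∠18.3° Ω.
Step 4 — Power factor: PF = cos(φ) = Re(Z)/|Z| = 15.8/16.64 = 0.9495.
Step 5 — Type: Im(Z) = 5.218 ⇒ lagging (phase φ = 18.3°).

PF = 0.9495 (lagging, φ = 18.3°)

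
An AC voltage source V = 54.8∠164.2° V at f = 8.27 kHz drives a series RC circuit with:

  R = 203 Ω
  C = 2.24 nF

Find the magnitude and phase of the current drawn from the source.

Step 1 — Angular frequency: ω = 2π·f = 2π·8270 = 5.196e+04 rad/s.
Step 2 — Component impedances:
  R: Z = R = 203 Ω
  C: Z = 1/(jωC) = -j/(ω·C) = 0 - j8591 Ω
Step 3 — Series combination: Z_total = R + C = 203 - j8591 Ω = 8594∠-88.6° Ω.
Step 4 — Source phasor: V = 54.8∠164.2° V = -52.73 + j14.92 V.
Step 5 — Ohm's law: I = V / Z_total = (-52.73 + j14.92) / (203 - j8591) = -0.001881 - j0.006093 A.
Step 6 — Convert to polar: |I| = 0.006377 A, ∠I = -107.2°.

I = 0.006377∠-107.2° A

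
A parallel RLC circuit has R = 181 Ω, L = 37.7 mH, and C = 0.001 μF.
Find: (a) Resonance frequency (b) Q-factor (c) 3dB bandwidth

Step 1 — Resonance: ω₀ = 1/√(LC) = 1/√(0.0377·1e-09) = 1.629e+05 rad/s.
Step 2 — f₀ = ω₀/(2π) = 2.592e+04 Hz.
Step 3 — Parallel Q: Q = R/(ω₀L) = 181/(1.629e+05·0.0377) = 0.02948.
Step 4 — Bandwidth: Δω = ω₀/Q = 5.525e+06 rad/s; BW = Δω/(2π) = 8.793e+05 Hz.

(a) f₀ = 2.592e+04 Hz  (b) Q = 0.02948  (c) BW = 8.793e+05 Hz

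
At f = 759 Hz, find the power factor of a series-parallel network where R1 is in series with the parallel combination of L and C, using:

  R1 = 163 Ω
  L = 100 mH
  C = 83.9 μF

Step 1 — Angular frequency: ω = 2π·f = 2π·759 = 4769 rad/s.
Step 2 — Component impedances:
  R1: Z = R = 163 Ω
  L: Z = jωL = j·4769·0.1 = 0 + j476.9 Ω
  C: Z = 1/(jωC) = -j/(ω·C) = 0 - j2.499 Ω
Step 3 — Parallel branch: L || C = 1/(1/L + 1/C) = 0 - j2.512 Ω.
Step 4 — Series with R1: Z_total = R1 + (L || C) = 163 - j2.512 Ω = 163∠-0.9° Ω.
Step 5 — Power factor: PF = cos(φ) = Re(Z)/|Z| = 163/163.02 = 0.9999.
Step 6 — Type: Im(Z) = -2.512 ⇒ leading (phase φ = -0.9°).

PF = 0.9999 (leading, φ = -0.9°)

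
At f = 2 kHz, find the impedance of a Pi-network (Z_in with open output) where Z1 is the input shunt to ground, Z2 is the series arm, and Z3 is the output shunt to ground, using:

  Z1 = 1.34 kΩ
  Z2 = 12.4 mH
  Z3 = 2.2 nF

Step 1 — Angular frequency: ω = 2π·f = 2π·2000 = 1.257e+04 rad/s.
Step 2 — Component impedances:
  Z1: Z = R = 1340 Ω
  Z2: Z = jωL = j·1.257e+04·0.0124 = 0 + j155.8 Ω
  Z3: Z = 1/(jωC) = -j/(ω·C) = 0 - j3.617e+04 Ω
Step 3 — With open output, the series arm Z2 and the output shunt Z3 appear in series to ground: Z2 + Z3 = 0 - j3.602e+04 Ω.
Step 4 — Parallel with input shunt Z1: Z_in = Z1 || (Z2 + Z3) = 1338 - j49.79 Ω = 1339∠-2.1° Ω.

Z = 1338 - j49.79 Ω = 1339∠-2.1° Ω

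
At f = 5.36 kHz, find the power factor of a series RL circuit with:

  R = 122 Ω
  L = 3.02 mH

Step 1 — Angular frequency: ω = 2π·f = 2π·5360 = 3.368e+04 rad/s.
Step 2 — Component impedances:
  R: Z = R = 122 Ω
  L: Z = jωL = j·3.368e+04·0.00302 = 0 + j101.7 Ω
Step 3 — Series combination: Z_total = R + L = 122 + j101.7 Ω = 158.8∠39.8° Ω.
Step 4 — Power factor: PF = cos(φ) = Re(Z)/|Z| = 122/158.83 = 0.7681.
Step 5 — Type: Im(Z) = 101.7 ⇒ lagging (phase φ = 39.8°).

PF = 0.7681 (lagging, φ = 39.8°)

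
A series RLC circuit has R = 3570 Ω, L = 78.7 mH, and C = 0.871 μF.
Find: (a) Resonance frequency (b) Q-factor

Step 1 — Resonance condition Im(Z)=0 gives ω₀ = 1/√(LC).
Step 2 — ω₀ = 1/√(0.0787·8.71e-07) = 3819 rad/s.
Step 3 — f₀ = ω₀/(2π) = 607.9 Hz.
Step 4 — Series Q: Q = ω₀L/R = 3819·0.0787/3570 = 0.0842.

(a) f₀ = 607.9 Hz  (b) Q = 0.0842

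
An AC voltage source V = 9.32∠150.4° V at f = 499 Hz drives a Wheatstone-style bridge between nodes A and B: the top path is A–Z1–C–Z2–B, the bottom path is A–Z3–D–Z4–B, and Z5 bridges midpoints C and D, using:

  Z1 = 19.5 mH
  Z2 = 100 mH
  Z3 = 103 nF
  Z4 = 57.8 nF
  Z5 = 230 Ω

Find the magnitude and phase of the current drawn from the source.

Step 1 — Angular frequency: ω = 2π·f = 2π·499 = 3135 rad/s.
Step 2 — Component impedances:
  Z1: Z = jωL = j·3135·0.0195 = 0 + j61.14 Ω
  Z2: Z = jωL = j·3135·0.1 = 0 + j313.5 Ω
  Z3: Z = 1/(jωC) = -j/(ω·C) = 0 - j3097 Ω
  Z4: Z = 1/(jωC) = -j/(ω·C) = 0 - j5518 Ω
  Z5: Z = R = 230 Ω
Step 3 — Bridge requires nodal analysis (the Z5 bridge couples midpoints C and D, so the two paths cannot be reduced to a simple series/parallel combination). Setting node B to ground and injecting 1 A at node A, the 3-node admittance system at A, C, D solves to V_A = Z_AB = 0.3646 + j394.7 Ω = 394.7∠89.9° Ω.
Step 4 — Source phasor: V = 9.32∠150.4° V = -8.104 + j4.604 V.
Step 5 — Ohm's law: I = V / Z_total = (-8.104 + j4.604) / (0.3646 + j394.7) = 0.01164 + j0.02054 A.
Step 6 — Convert to polar: |I| = 0.02361 A, ∠I = 60.5°.

I = 0.02361∠60.5° A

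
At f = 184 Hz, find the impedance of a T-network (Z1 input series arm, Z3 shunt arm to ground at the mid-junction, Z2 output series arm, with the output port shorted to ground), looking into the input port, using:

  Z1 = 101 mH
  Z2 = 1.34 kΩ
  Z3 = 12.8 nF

Step 1 — Angular frequency: ω = 2π·f = 2π·184 = 1156 rad/s.
Step 2 — Component impedances:
  Z1: Z = jωL = j·1156·0.101 = 0 + j116.8 Ω
  Z2: Z = R = 1340 Ω
  Z3: Z = 1/(jωC) = -j/(ω·C) = 0 - j6.758e+04 Ω
Step 3 — With the output port shorted to ground, the output series arm Z2 runs from the junction to ground; the shunt arm Z3 also runs from the junction to ground. They appear in parallel: Z3 || Z2 = 1339 - j26.56 Ω.
Step 4 — Series with input arm Z1: Z_in = Z1 + (Z3 || Z2) = 1339 + j90.21 Ω = 1343∠3.9° Ω.

Z = 1339 + j90.21 Ω = 1343∠3.9° Ω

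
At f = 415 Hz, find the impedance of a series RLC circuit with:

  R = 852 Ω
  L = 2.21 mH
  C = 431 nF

Step 1 — Angular frequency: ω = 2π·f = 2π·415 = 2608 rad/s.
Step 2 — Component impedances:
  R: Z = R = 852 Ω
  L: Z = jωL = j·2608·0.00221 = 0 + j5.763 Ω
  C: Z = 1/(jωC) = -j/(ω·C) = 0 - j889.8 Ω
Step 3 — Series combination: Z_total = R + L + C = 852 - j884 Ω = 1228∠-46.1° Ω.

Z = 852 - j884 Ω = 1228∠-46.1° Ω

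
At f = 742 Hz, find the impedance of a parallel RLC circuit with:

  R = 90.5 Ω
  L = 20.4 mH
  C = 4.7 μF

Step 1 — Angular frequency: ω = 2π·f = 2π·742 = 4662 rad/s.
Step 2 — Component impedances:
  R: Z = R = 90.5 Ω
  L: Z = jωL = j·4662·0.0204 = 0 + j95.11 Ω
  C: Z = 1/(jωC) = -j/(ω·C) = 0 - j45.64 Ω
Step 3 — Parallel combination: 1/Z_total = 1/R + 1/L + 1/C; Z_total = 43.85 - j45.23 Ω = 62.99∠-45.9° Ω.

Z = 43.85 - j45.23 Ω = 62.99∠-45.9° Ω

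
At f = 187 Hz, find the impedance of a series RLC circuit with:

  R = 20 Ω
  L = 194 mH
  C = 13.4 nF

Step 1 — Angular frequency: ω = 2π·f = 2π·187 = 1175 rad/s.
Step 2 — Component impedances:
  R: Z = R = 20 Ω
  L: Z = jωL = j·1175·0.194 = 0 + j227.9 Ω
  C: Z = 1/(jωC) = -j/(ω·C) = 0 - j6.351e+04 Ω
Step 3 — Series combination: Z_total = R + L + C = 20 - j6.329e+04 Ω = 6.329e+04∠-90.0° Ω.

Z = 20 - j6.329e+04 Ω = 6.329e+04∠-90.0° Ω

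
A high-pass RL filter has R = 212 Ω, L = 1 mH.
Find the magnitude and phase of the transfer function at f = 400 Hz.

Step 1 — Angular frequency: ω = 2π·400 = 2513 rad/s.
Step 2 — Transfer function: H(jω) = jωL/(R + jωL).
Step 3 — Numerator jωL = j·2.513; denominator R + jωL = 212 + j2.513.
Step 4 — H = 0.0001405 + j0.01185.
Step 5 — Magnitude: |H| = 0.01185 (-38.5 dB); phase: φ = 89.3°.

|H| = 0.01185 (-38.5 dB), φ = 89.3°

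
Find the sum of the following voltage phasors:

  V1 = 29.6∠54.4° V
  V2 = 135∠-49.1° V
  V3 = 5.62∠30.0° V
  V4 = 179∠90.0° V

Step 1 — Convert each phasor to rectangular form:
  V1 = 29.6·(cos(54.4°) + j·sin(54.4°)) = 17.23 + j24.07 V
  V2 = 135·(cos(-49.1°) + j·sin(-49.1°)) = 88.39 - j102 V
  V3 = 5.62·(cos(30.0°) + j·sin(30.0°)) = 4.867 + j2.81 V
  V4 = 179·(cos(90.0°) + j·sin(90.0°)) = 0 + j179 V
Step 2 — Sum components: V_total = 110.5 + j103.8 V.
Step 3 — Convert to polar: |V_total| = 151.6 V, ∠V_total = 43.2°.

V_total = 151.6∠43.2° V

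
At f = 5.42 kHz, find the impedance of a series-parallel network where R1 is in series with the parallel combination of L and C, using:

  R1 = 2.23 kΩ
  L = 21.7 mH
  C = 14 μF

Step 1 — Angular frequency: ω = 2π·f = 2π·5420 = 3.405e+04 rad/s.
Step 2 — Component impedances:
  R1: Z = R = 2230 Ω
  L: Z = jωL = j·3.405e+04·0.0217 = 0 + j739 Ω
  C: Z = 1/(jωC) = -j/(ω·C) = 0 - j2.097 Ω
Step 3 — Parallel branch: L || C = 1/(1/L + 1/C) = 0 - j2.103 Ω.
Step 4 — Series with R1: Z_total = R1 + (L || C) = 2230 - j2.103 Ω = 2230∠-0.1° Ω.

Z = 2230 - j2.103 Ω = 2230∠-0.1° Ω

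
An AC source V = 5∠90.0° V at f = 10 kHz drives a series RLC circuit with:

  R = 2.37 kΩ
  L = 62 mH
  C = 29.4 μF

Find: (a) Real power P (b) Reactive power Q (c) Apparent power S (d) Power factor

Step 1 — Angular frequency: ω = 2π·f = 2π·1e+04 = 6.283e+04 rad/s.
Step 2 — Component impedances:
  R: Z = R = 2370 Ω
  L: Z = jωL = j·6.283e+04·0.062 = 0 + j3896 Ω
  C: Z = 1/(jωC) = -j/(ω·C) = 0 - j0.5413 Ω
Step 3 — Series combination: Z_total = R + L + C = 2370 + j3895 Ω = 4559∠58.7° Ω.
Step 4 — Source phasor: V = 5∠90.0° V = 0 + j5 V.
Step 5 — Current: I = V / Z = 0.0009368 + j0.00057 A = 0.001097∠31.3° A.
Step 6 — Complex power: S = V·I* = 0.00285 + j0.004684 VA.
Step 7 — Real power: P = Re(S) = 0.00285 W.
Step 8 — Reactive power: Q = Im(S) = 0.004684 VAR.
Step 9 — Apparent power: |S| = 0.005483 VA.
Step 10 — Power factor: PF = P/|S| = 0.5198 (lagging).

(a) P = 0.00285 W  (b) Q = 0.004684 VAR  (c) S = 0.005483 VA  (d) PF = 0.5198 (lagging)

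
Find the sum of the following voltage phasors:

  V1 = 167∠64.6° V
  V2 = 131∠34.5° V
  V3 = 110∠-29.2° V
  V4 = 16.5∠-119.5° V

Step 1 — Convert each phasor to rectangular form:
  V1 = 167·(cos(64.6°) + j·sin(64.6°)) = 71.63 + j150.9 V
  V2 = 131·(cos(34.5°) + j·sin(34.5°)) = 108 + j74.2 V
  V3 = 110·(cos(-29.2°) + j·sin(-29.2°)) = 96.02 - j53.66 V
  V4 = 16.5·(cos(-119.5°) + j·sin(-119.5°)) = -8.125 - j14.36 V
Step 2 — Sum components: V_total = 267.5 + j157 V.
Step 3 — Convert to polar: |V_total| = 310.2 V, ∠V_total = 30.4°.

V_total = 310.2∠30.4° V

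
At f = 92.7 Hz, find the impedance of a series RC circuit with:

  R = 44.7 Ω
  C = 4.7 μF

Step 1 — Angular frequency: ω = 2π·f = 2π·92.7 = 582.5 rad/s.
Step 2 — Component impedances:
  R: Z = R = 44.7 Ω
  C: Z = 1/(jωC) = -j/(ω·C) = 0 - j365.3 Ω
Step 3 — Series combination: Z_total = R + C = 44.7 - j365.3 Ω = 368∠-83.0° Ω.

Z = 44.7 - j365.3 Ω = 368∠-83.0° Ω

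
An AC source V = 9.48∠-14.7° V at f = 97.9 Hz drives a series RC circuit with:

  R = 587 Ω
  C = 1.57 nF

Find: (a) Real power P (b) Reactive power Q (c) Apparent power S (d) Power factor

Step 1 — Angular frequency: ω = 2π·f = 2π·97.9 = 615.1 rad/s.
Step 2 — Component impedances:
  R: Z = R = 587 Ω
  C: Z = 1/(jωC) = -j/(ω·C) = 0 - j1.035e+06 Ω
Step 3 — Series combination: Z_total = R + C = 587 - j1.035e+06 Ω = 1.035e+06∠-90.0° Ω.
Step 4 — Source phasor: V = 9.48∠-14.7° V = 9.17 - j2.406 V.
Step 5 — Current: I = V / Z = 2.328e-06 + j8.854e-06 A = 9.155e-06∠75.3° A.
Step 6 — Complex power: S = V·I* = 4.92e-08 - j8.679e-05 VA.
Step 7 — Real power: P = Re(S) = 4.92e-08 W.
Step 8 — Reactive power: Q = Im(S) = -8.679e-05 VAR.
Step 9 — Apparent power: |S| = 8.679e-05 VA.
Step 10 — Power factor: PF = P/|S| = 0.0005669 (leading).

(a) P = 4.92e-08 W  (b) Q = -8.679e-05 VAR  (c) S = 8.679e-05 VA  (d) PF = 0.0005669 (leading)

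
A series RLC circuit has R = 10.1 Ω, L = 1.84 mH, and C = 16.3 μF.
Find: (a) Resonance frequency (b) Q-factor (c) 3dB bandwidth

Step 1 — Resonance condition Im(Z)=0 gives ω₀ = 1/√(LC).
Step 2 — ω₀ = 1/√(0.00184·1.63e-05) = 5774 rad/s.
Step 3 — f₀ = ω₀/(2π) = 919 Hz.
Step 4 — Series Q: Q = ω₀L/R = 5774·0.00184/10.1 = 1.052.
Step 5 — 3dB bandwidth: Δω = ω₀/Q = 5489 rad/s; BW = Δω/(2π) = 873.6 Hz.

(a) f₀ = 919 Hz  (b) Q = 1.052  (c) BW = 873.6 Hz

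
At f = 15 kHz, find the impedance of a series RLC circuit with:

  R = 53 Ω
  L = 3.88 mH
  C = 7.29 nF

Step 1 — Angular frequency: ω = 2π·f = 2π·1.5e+04 = 9.425e+04 rad/s.
Step 2 — Component impedances:
  R: Z = R = 53 Ω
  L: Z = jωL = j·9.425e+04·0.00388 = 0 + j365.7 Ω
  C: Z = 1/(jωC) = -j/(ω·C) = 0 - j1455 Ω
Step 3 — Series combination: Z_total = R + L + C = 53 - j1090 Ω = 1091∠-87.2° Ω.

Z = 53 - j1090 Ω = 1091∠-87.2° Ω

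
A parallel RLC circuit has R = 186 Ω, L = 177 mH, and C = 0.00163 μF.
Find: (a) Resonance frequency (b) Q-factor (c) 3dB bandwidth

Step 1 — Resonance: ω₀ = 1/√(LC) = 1/√(0.177·1.63e-09) = 5.887e+04 rad/s.
Step 2 — f₀ = ω₀/(2π) = 9370 Hz.
Step 3 — Parallel Q: Q = R/(ω₀L) = 186/(5.887e+04·0.177) = 0.01785.
Step 4 — Bandwidth: Δω = ω₀/Q = 3.298e+06 rad/s; BW = Δω/(2π) = 5.25e+05 Hz.

(a) f₀ = 9370 Hz  (b) Q = 0.01785  (c) BW = 5.25e+05 Hz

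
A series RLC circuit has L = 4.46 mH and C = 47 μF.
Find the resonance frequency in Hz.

Step 1 — Resonance condition Im(Z)=0 gives ω₀ = 1/√(LC).
Step 2 — ω₀ = 1/√(0.00446·4.7e-05) = 2184 rad/s.
Step 3 — f₀ = ω₀/(2π) = 347.6 Hz.

f₀ = 347.6 Hz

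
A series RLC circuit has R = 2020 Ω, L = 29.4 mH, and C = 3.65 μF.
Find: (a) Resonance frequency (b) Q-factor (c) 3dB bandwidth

Step 1 — Resonance: ω₀ = 1/√(LC) = 1/√(0.0294·3.65e-06) = 3053 rad/s.
Step 2 — f₀ = ω₀/(2π) = 485.8 Hz.
Step 3 — Series Q: Q = ω₀L/R = 3053·0.0294/2020 = 0.04443.
Step 4 — Bandwidth: Δω = ω₀/Q = 6.871e+04 rad/s; BW = Δω/(2π) = 1.094e+04 Hz.

(a) f₀ = 485.8 Hz  (b) Q = 0.04443  (c) BW = 1.094e+04 Hz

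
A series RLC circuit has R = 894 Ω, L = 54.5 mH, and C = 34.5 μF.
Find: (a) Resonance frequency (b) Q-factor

Step 1 — Resonance condition Im(Z)=0 gives ω₀ = 1/√(LC).
Step 2 — ω₀ = 1/√(0.0545·3.45e-05) = 729.3 rad/s.
Step 3 — f₀ = ω₀/(2π) = 116.1 Hz.
Step 4 — Series Q: Q = ω₀L/R = 729.3·0.0545/894 = 0.04446.

(a) f₀ = 116.1 Hz  (b) Q = 0.04446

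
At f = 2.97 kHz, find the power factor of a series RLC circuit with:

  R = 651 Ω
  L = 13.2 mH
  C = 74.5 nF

Step 1 — Angular frequency: ω = 2π·f = 2π·2970 = 1.866e+04 rad/s.
Step 2 — Component impedances:
  R: Z = R = 651 Ω
  L: Z = jωL = j·1.866e+04·0.0132 = 0 + j246.3 Ω
  C: Z = 1/(jωC) = -j/(ω·C) = 0 - j719.3 Ω
Step 3 — Series combination: Z_total = R + L + C = 651 - j473 Ω = 804.7∠-36.0° Ω.
Step 4 — Power factor: PF = cos(φ) = Re(Z)/|Z| = 651/804.7 = 0.809.
Step 5 — Type: Im(Z) = -473 ⇒ leading (phase φ = -36.0°).

PF = 0.809 (leading, φ = -36.0°)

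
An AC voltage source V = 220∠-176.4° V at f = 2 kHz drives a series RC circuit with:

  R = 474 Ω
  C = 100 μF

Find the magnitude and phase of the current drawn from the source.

Step 1 — Angular frequency: ω = 2π·f = 2π·2000 = 1.257e+04 rad/s.
Step 2 — Component impedances:
  R: Z = R = 474 Ω
  C: Z = 1/(jωC) = -j/(ω·C) = 0 - j0.7958 Ω
Step 3 — Series combination: Z_total = R + C = 474 - j0.7958 Ω = 474∠-0.1° Ω.
Step 4 — Source phasor: V = 220∠-176.4° V = -219.6 - j13.81 V.
Step 5 — Ohm's law: I = V / Z_total = (-219.6 - j13.81) / (474 - j0.7958) = -0.4632 - j0.02992 A.
Step 6 — Convert to polar: |I| = 0.4641 A, ∠I = -176.3°.

I = 0.4641∠-176.3° A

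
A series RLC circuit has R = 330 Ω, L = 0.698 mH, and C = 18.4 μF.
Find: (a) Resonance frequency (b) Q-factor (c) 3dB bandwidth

Step 1 — Resonance: ω₀ = 1/√(LC) = 1/√(0.000698·1.84e-05) = 8824 rad/s.
Step 2 — f₀ = ω₀/(2π) = 1404 Hz.
Step 3 — Series Q: Q = ω₀L/R = 8824·0.000698/330 = 0.01866.
Step 4 — Bandwidth: Δω = ω₀/Q = 4.728e+05 rad/s; BW = Δω/(2π) = 7.525e+04 Hz.

(a) f₀ = 1404 Hz  (b) Q = 0.01866  (c) BW = 7.525e+04 Hz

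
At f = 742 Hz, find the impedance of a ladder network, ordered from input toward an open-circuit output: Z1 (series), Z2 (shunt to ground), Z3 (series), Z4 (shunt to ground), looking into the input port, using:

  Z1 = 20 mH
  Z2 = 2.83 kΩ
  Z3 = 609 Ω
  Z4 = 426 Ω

Step 1 — Angular frequency: ω = 2π·f = 2π·742 = 4662 rad/s.
Step 2 — Component impedances:
  Z1: Z = jωL = j·4662·0.02 = 0 + j93.24 Ω
  Z2: Z = R = 2830 Ω
  Z3: Z = R = 609 Ω
  Z4: Z = R = 426 Ω
Step 3 — Ladder network (open output): work backward from the far end, alternating series and parallel combinations. Z_in = 757.8 + j93.24 Ω = 763.6∠7.0° Ω.

Z = 757.8 + j93.24 Ω = 763.6∠7.0° Ω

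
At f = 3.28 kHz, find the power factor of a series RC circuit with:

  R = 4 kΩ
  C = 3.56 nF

Step 1 — Angular frequency: ω = 2π·f = 2π·3280 = 2.061e+04 rad/s.
Step 2 — Component impedances:
  R: Z = R = 4000 Ω
  C: Z = 1/(jωC) = -j/(ω·C) = 0 - j1.363e+04 Ω
Step 3 — Series combination: Z_total = R + C = 4000 - j1.363e+04 Ω = 1.42e+04∠-73.6° Ω.
Step 4 — Power factor: PF = cos(φ) = Re(Z)/|Z| = 4000/14205 = 0.2816.
Step 5 — Type: Im(Z) = -1.363e+04 ⇒ leading (phase φ = -73.6°).

PF = 0.2816 (leading, φ = -73.6°)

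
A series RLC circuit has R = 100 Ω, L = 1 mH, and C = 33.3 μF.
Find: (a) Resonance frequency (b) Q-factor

Step 1 — Resonance condition Im(Z)=0 gives ω₀ = 1/√(LC).
Step 2 — ω₀ = 1/√(0.001·3.33e-05) = 5480 rad/s.
Step 3 — f₀ = ω₀/(2π) = 872.2 Hz.
Step 4 — Series Q: Q = ω₀L/R = 5480·0.001/100 = 0.0548.

(a) f₀ = 872.2 Hz  (b) Q = 0.0548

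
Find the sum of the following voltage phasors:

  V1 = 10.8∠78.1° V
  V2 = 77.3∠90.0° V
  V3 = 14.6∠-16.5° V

Step 1 — Convert each phasor to rectangular form:
  V1 = 10.8·(cos(78.1°) + j·sin(78.1°)) = 2.227 + j10.57 V
  V2 = 77.3·(cos(90.0°) + j·sin(90.0°)) = 0 + j77.3 V
  V3 = 14.6·(cos(-16.5°) + j·sin(-16.5°)) = 14 - j4.147 V
Step 2 — Sum components: V_total = 16.23 + j83.72 V.
Step 3 — Convert to polar: |V_total| = 85.28 V, ∠V_total = 79.0°.

V_total = 85.28∠79.0° V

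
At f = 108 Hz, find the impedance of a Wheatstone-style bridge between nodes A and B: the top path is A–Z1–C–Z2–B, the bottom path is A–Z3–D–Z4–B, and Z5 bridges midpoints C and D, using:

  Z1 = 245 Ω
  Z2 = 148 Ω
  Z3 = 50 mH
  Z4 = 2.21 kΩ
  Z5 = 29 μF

Step 1 — Angular frequency: ω = 2π·f = 2π·108 = 678.6 rad/s.
Step 2 — Component impedances:
  Z1: Z = R = 245 Ω
  Z2: Z = R = 148 Ω
  Z3: Z = jωL = j·678.6·0.05 = 0 + j33.93 Ω
  Z4: Z = R = 2210 Ω
  Z5: Z = 1/(jωC) = -j/(ω·C) = 0 - j50.82 Ω
Step 3 — Bridge requires nodal analysis (the Z5 bridge couples midpoints C and D, so the two paths cannot be reduced to a simple series/parallel combination). Setting node B to ground and injecting 1 A at node A, the 3-node admittance system at A, C, D solves to V_A = Z_AB = 140.4 - j10.52 Ω = 140.8∠-4.3° Ω.

Z = 140.4 - j10.52 Ω = 140.8∠-4.3° Ω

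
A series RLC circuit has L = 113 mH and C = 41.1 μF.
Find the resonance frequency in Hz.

Step 1 — Resonance condition Im(Z)=0 gives ω₀ = 1/√(LC).
Step 2 — ω₀ = 1/√(0.113·4.11e-05) = 464 rad/s.
Step 3 — f₀ = ω₀/(2π) = 73.85 Hz.

f₀ = 73.85 Hz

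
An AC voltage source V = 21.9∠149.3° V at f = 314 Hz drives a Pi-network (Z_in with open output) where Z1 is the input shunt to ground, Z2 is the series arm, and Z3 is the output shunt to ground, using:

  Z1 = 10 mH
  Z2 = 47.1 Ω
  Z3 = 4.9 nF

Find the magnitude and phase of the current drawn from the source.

Step 1 — Angular frequency: ω = 2π·f = 2π·314 = 1973 rad/s.
Step 2 — Component impedances:
  Z1: Z = jωL = j·1973·0.01 = 0 + j19.73 Ω
  Z2: Z = R = 47.1 Ω
  Z3: Z = 1/(jωC) = -j/(ω·C) = 0 - j1.034e+05 Ω
Step 3 — With open output, the series arm Z2 and the output shunt Z3 appear in series to ground: Z2 + Z3 = 47.1 - j1.034e+05 Ω.
Step 4 — Parallel with input shunt Z1: Z_in = Z1 || (Z2 + Z3) = 1.714e-06 + j19.73 Ω = 19.73∠90.0° Ω.
Step 5 — Source phasor: V = 21.9∠149.3° V = -18.83 + j11.18 V.
Step 6 — Ohm's law: I = V / Z_total = (-18.83 + j11.18) / (1.714e-06 + j19.73) = 0.5666 + j0.9543 A.
Step 7 — Convert to polar: |I| = 1.11 A, ∠I = 59.3°.

I = 1.11∠59.3° A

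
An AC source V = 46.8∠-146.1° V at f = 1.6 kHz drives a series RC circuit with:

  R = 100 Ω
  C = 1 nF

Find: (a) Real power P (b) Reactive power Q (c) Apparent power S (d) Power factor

Step 1 — Angular frequency: ω = 2π·f = 2π·1600 = 1.005e+04 rad/s.
Step 2 — Component impedances:
  R: Z = R = 100 Ω
  C: Z = 1/(jωC) = -j/(ω·C) = 0 - j9.947e+04 Ω
Step 3 — Series combination: Z_total = R + C = 100 - j9.947e+04 Ω = 9.947e+04∠-89.9° Ω.
Step 4 — Source phasor: V = 46.8∠-146.1° V = -38.84 - j26.1 V.
Step 5 — Current: I = V / Z = 0.000262 - j0.0003908 A = 0.0004705∠-56.2° A.
Step 6 — Complex power: S = V·I* = 2.214e-05 - j0.02202 VA.
Step 7 — Real power: P = Re(S) = 2.214e-05 W.
Step 8 — Reactive power: Q = Im(S) = -0.02202 VAR.
Step 9 — Apparent power: |S| = 0.02202 VA.
Step 10 — Power factor: PF = P/|S| = 0.001005 (leading).

(a) P = 2.214e-05 W  (b) Q = -0.02202 VAR  (c) S = 0.02202 VA  (d) PF = 0.001005 (leading)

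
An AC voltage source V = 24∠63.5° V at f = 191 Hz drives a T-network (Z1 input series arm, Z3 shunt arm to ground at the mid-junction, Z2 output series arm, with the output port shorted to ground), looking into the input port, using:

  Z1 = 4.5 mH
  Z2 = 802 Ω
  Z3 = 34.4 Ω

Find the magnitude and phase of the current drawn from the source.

Step 1 — Angular frequency: ω = 2π·f = 2π·191 = 1200 rad/s.
Step 2 — Component impedances:
  Z1: Z = jωL = j·1200·0.0045 = 0 + j5.4 Ω
  Z2: Z = R = 802 Ω
  Z3: Z = R = 34.4 Ω
Step 3 — With the output port shorted to ground, the output series arm Z2 runs from the junction to ground; the shunt arm Z3 also runs from the junction to ground. They appear in parallel: Z3 || Z2 = 32.99 Ω.
Step 4 — Series with input arm Z1: Z_in = Z1 + (Z3 || Z2) = 32.99 + j5.4 Ω = 33.42∠9.3° Ω.
Step 5 — Source phasor: V = 24∠63.5° V = 10.71 + j21.48 V.
Step 6 — Ohm's law: I = V / Z_total = (10.71 + j21.48) / (32.99 + j5.4) = 0.42 + j0.5824 A.
Step 7 — Convert to polar: |I| = 0.718 A, ∠I = 54.2°.

I = 0.718∠54.2° A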